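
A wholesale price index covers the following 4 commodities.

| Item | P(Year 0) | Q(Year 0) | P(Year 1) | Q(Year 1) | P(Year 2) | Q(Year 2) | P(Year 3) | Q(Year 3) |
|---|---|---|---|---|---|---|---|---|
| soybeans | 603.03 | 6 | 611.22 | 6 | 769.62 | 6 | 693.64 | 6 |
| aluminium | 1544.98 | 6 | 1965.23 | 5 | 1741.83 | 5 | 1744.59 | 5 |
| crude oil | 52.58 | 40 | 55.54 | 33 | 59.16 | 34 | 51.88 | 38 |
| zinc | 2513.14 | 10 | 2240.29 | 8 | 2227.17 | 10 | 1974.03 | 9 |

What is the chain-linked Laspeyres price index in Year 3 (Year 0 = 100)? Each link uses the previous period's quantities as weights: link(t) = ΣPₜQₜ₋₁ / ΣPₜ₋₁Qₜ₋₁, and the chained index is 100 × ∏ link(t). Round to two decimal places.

Link Year 0→Year 1:
ΣP(Year 1)Q(Year 0) = 611.22×6 + 1965.23×6 + 55.54×40 + 2240.29×10 = 3667.32 + 11791.38 + 2221.6 + 22402.9 = 40083.2
ΣP(Year 0)Q(Year 0) = 603.03×6 + 1544.98×6 + 52.58×40 + 2513.14×10 = 3618.18 + 9269.88 + 2103.2 + 25131.4 = 40122.66
link = 40083.2/40122.66 = 0.999017
Link Year 1→Year 2:
ΣP(Year 2)Q(Year 1) = 769.62×6 + 1741.83×5 + 59.16×33 + 2227.17×8 = 4617.72 + 8709.15 + 1952.28 + 17817.36 = 33096.51
ΣP(Year 1)Q(Year 1) = 611.22×6 + 1965.23×5 + 55.54×33 + 2240.29×8 = 3667.32 + 9826.15 + 1832.82 + 17922.32 = 33248.61
link = 33096.51/33248.61 = 0.995425
Link Year 2→Year 3:
ΣP(Year 3)Q(Year 2) = 693.64×6 + 1744.59×5 + 51.88×34 + 1974.03×10 = 4161.84 + 8722.95 + 1763.92 + 19740.3 = 34389.01
ΣP(Year 2)Q(Year 2) = 769.62×6 + 1741.83×5 + 59.16×34 + 2227.17×10 = 4617.72 + 8709.15 + 2011.44 + 22271.7 = 37610.01
link = 34389.01/37610.01 = 0.914358
Chained index = 100 × 0.999017 × 0.995425 × 0.914358 = 90.9280

90.93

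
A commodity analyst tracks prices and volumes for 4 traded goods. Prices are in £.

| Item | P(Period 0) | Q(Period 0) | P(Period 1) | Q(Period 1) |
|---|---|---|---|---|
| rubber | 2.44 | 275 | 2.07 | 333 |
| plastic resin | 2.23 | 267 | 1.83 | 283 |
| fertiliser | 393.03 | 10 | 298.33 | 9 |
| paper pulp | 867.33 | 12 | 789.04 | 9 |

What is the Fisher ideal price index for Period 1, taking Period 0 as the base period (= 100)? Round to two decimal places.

Laspeyres component (base-period weights):
ΣP(Period 1)Q(Period 0) = 2.07×275 + 1.83×267 + 298.33×10 + 789.04×12 = 569.25 + 488.61 + 2983.3 + 9468.48 = 13509.64
ΣP(Period 0)Q(Period 0) = 2.44×275 + 2.23×267 + 393.03×10 + 867.33×12 = 671 + 595.41 + 3930.3 + 10407.96 = 15604.67
L = 13509.64 / 15604.67 × 100 = 86.5743
Paasche component (current-period weights):
ΣP(Period 1)Q(Period 1) = 2.07×333 + 1.83×283 + 298.33×9 + 789.04×9 = 689.31 + 517.89 + 2684.97 + 7101.36 = 10993.53
ΣP(Period 0)Q(Period 1) = 2.44×333 + 2.23×283 + 393.03×9 + 867.33×9 = 812.52 + 631.09 + 3537.27 + 7805.97 = 12786.85
P = 10993.53 / 12786.85 × 100 = 85.9753
Fisher = √(L × P) = √(86.5743 × 85.9753) = 86.2743

86.27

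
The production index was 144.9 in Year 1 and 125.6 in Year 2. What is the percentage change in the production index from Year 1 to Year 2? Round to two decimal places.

Change = (125.6 − 144.9) / 144.9 × 100
       = -19.3 / 144.9 × 100 = -13.3195%

-13.32%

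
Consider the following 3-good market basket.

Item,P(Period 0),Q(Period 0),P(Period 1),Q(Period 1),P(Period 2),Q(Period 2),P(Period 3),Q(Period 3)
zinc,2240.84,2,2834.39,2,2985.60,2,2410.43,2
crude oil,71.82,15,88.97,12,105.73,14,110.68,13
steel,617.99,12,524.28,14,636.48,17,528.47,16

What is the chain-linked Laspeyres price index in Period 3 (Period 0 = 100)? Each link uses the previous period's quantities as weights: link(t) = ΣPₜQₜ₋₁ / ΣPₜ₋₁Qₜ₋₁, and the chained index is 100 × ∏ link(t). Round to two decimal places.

98.79

Link Period 0→Period 1:
ΣP(Period 1)Q(Period 0) = 2834.39×2 + 88.97×15 + 524.28×12 = 5668.78 + 1334.55 + 6291.36 = 13294.69
ΣP(Period 0)Q(Period 0) = 2240.84×2 + 71.82×15 + 617.99×12 = 4481.68 + 1077.3 + 7415.88 = 12974.86
link = 13294.69/12974.86 = 1.024650
Link Period 1→Period 2:
ΣP(Period 2)Q(Period 1) = 2985.60×2 + 105.73×12 + 636.48×14 = 5971.2 + 1268.76 + 8910.72 = 16150.68
ΣP(Period 1)Q(Period 1) = 2834.39×2 + 88.97×12 + 524.28×14 = 5668.78 + 1067.64 + 7339.92 = 14076.34
link = 16150.68/14076.34 = 1.147364
Link Period 2→Period 3:
ΣP(Period 3)Q(Period 2) = 2410.43×2 + 110.68×14 + 528.47×17 = 4820.86 + 1549.52 + 8983.99 = 15354.37
ΣP(Period 2)Q(Period 2) = 2985.60×2 + 105.73×14 + 636.48×17 = 5971.2 + 1480.22 + 10820.16 = 18271.58
link = 15354.37/18271.58 = 0.840342
Chained index = 100 × 1.024650 × 1.147364 × 0.840342 = 98.7944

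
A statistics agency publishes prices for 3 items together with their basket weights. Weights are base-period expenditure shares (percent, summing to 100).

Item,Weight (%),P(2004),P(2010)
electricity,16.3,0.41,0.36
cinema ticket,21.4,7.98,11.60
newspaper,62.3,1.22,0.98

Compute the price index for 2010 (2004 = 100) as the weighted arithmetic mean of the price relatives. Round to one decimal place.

electricity: 16.3 × (0.36/0.41) = 16.3 × 0.878049 = 14.3122
cinema ticket: 21.4 × (11.60/7.98) = 21.4 × 1.453634 = 31.1078
newspaper: 62.3 × (0.98/1.22) = 62.3 × 0.803279 = 50.0443
Index = Σ wᵢ·(p₁ᵢ/p₀ᵢ) = 14.3122 + 31.1078 + 50.0443 = 95.4642

95.5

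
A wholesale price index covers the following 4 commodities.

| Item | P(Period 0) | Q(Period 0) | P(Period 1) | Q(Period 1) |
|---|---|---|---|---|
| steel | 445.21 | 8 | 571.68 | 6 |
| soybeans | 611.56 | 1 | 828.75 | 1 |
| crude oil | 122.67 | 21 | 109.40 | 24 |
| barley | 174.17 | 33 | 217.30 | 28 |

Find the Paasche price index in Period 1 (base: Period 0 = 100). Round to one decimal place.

116.8

Paasche price index uses current-period quantities as weights.
ΣP(Period 1)·Q(Period 1) = 571.68×6 + 828.75×1 + 109.40×24 + 217.30×28 = 3430.08 + 828.75 + 2625.6 + 6084.4 = 12968.83
ΣP(Period 0)·Q(Period 1) = 445.21×6 + 611.56×1 + 122.67×24 + 174.17×28 = 2671.26 + 611.56 + 2944.08 + 4876.76 = 11103.66
Index = 12968.83 / 11103.66 × 100 = 116.7978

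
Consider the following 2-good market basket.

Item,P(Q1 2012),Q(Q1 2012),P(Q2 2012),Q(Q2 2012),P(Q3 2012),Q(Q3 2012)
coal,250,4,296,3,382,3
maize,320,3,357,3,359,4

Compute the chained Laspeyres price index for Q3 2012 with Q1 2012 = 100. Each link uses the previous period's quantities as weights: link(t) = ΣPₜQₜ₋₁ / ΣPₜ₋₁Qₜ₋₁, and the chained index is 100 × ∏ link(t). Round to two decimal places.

Link Q1 2012→Q2 2012:
ΣP(Q2 2012)Q(Q1 2012) = 296×4 + 357×3 = 1184 + 1071 = 2255
ΣP(Q1 2012)Q(Q1 2012) = 250×4 + 320×3 = 1000 + 960 = 1960
link = 2255/1960 = 1.150510
Link Q2 2012→Q3 2012:
ΣP(Q3 2012)Q(Q2 2012) = 382×3 + 359×3 = 1146 + 1077 = 2223
ΣP(Q2 2012)Q(Q2 2012) = 296×3 + 357×3 = 888 + 1071 = 1959
link = 2223/1959 = 1.134763
Chained index = 100 × 1.150510 × 1.134763 = 130.5556

130.56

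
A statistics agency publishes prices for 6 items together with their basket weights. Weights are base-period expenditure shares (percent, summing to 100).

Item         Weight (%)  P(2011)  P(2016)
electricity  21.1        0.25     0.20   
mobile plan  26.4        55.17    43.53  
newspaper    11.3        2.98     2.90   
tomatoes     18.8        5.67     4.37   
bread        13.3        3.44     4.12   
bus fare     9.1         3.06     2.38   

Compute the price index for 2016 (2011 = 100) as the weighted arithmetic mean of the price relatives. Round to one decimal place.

86.2

electricity: 21.1 × (0.20/0.25) = 21.1 × 0.800000 = 16.8800
mobile plan: 26.4 × (43.53/55.17) = 26.4 × 0.789016 = 20.8300
newspaper: 11.3 × (2.90/2.98) = 11.3 × 0.973154 = 10.9966
tomatoes: 18.8 × (4.37/5.67) = 18.8 × 0.770723 = 14.4896
bread: 13.3 × (4.12/3.44) = 13.3 × 1.197674 = 15.9291
bus fare: 9.1 × (2.38/3.06) = 9.1 × 0.777778 = 7.0778
Index = Σ wᵢ·(p₁ᵢ/p₀ᵢ) = 16.8800 + 20.8300 + 10.9966 + 14.4896 + 15.9291 + 7.0778 = 86.2031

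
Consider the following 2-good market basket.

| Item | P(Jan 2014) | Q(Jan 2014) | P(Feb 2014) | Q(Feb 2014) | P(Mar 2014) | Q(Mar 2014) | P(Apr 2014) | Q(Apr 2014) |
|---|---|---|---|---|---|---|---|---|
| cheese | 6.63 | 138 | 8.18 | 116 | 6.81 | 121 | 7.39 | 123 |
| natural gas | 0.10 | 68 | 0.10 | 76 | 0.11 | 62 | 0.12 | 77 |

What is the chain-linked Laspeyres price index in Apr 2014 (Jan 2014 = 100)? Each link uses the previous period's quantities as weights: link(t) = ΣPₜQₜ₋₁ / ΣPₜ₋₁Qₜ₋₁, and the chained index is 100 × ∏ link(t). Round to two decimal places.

111.60

Link Jan 2014→Feb 2014:
ΣP(Feb 2014)Q(Jan 2014) = 8.18×138 + 0.10×68 = 1128.84 + 6.8 = 1135.64
ΣP(Jan 2014)Q(Jan 2014) = 6.63×138 + 0.10×68 = 914.94 + 6.8 = 921.74
link = 1135.64/921.74 = 1.232061
Link Feb 2014→Mar 2014:
ΣP(Mar 2014)Q(Feb 2014) = 6.81×116 + 0.11×76 = 789.96 + 8.36 = 798.32
ΣP(Feb 2014)Q(Feb 2014) = 8.18×116 + 0.10×76 = 948.88 + 7.6 = 956.48
link = 798.32/956.48 = 0.834644
Link Mar 2014→Apr 2014:
ΣP(Apr 2014)Q(Mar 2014) = 7.39×121 + 0.12×62 = 894.19 + 7.44 = 901.63
ΣP(Mar 2014)Q(Mar 2014) = 6.81×121 + 0.11×62 = 824.01 + 6.82 = 830.83
link = 901.63/830.83 = 1.085216
Chained index = 100 × 1.232061 × 0.834644 × 1.085216 = 111.5962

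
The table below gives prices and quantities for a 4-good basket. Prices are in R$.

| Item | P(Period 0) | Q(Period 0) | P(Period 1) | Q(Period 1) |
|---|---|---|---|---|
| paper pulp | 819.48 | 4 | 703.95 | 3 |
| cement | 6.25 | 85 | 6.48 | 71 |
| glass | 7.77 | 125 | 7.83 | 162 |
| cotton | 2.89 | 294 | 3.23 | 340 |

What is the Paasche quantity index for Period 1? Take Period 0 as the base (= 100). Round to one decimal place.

Paasche quantity index uses current-period prices as weights.
ΣP(Period 1)·Q(Period 1) = 703.95×3 + 6.48×71 + 7.83×162 + 3.23×340 = 2111.85 + 460.08 + 1268.46 + 1098.2 = 4938.59
ΣP(Period 1)·Q(Period 0) = 703.95×4 + 6.48×85 + 7.83×125 + 3.23×294 = 2815.8 + 550.8 + 978.75 + 949.62 = 5294.97
Index = 4938.59 / 5294.97 × 100 = 93.2695

93.3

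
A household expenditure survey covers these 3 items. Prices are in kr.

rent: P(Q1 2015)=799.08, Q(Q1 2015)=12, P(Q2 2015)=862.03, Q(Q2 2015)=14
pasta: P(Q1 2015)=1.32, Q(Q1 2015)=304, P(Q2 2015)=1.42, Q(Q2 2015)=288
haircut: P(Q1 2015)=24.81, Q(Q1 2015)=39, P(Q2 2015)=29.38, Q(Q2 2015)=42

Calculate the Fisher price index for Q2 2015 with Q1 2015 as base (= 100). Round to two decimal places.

Laspeyres component (base-period weights):
ΣP(Q2 2015)Q(Q1 2015) = 862.03×12 + 1.42×304 + 29.38×39 = 10344.36 + 431.68 + 1145.82 = 11921.86
ΣP(Q1 2015)Q(Q1 2015) = 799.08×12 + 1.32×304 + 24.81×39 = 9588.96 + 401.28 + 967.59 = 10957.83
L = 11921.86 / 10957.83 × 100 = 108.7976
Paasche component (current-period weights):
ΣP(Q2 2015)Q(Q2 2015) = 862.03×14 + 1.42×288 + 29.38×42 = 12068.42 + 408.96 + 1233.96 = 13711.34
ΣP(Q1 2015)Q(Q2 2015) = 799.08×14 + 1.32×288 + 24.81×42 = 11187.12 + 380.16 + 1042.02 = 12609.3
P = 13711.34 / 12609.3 × 100 = 108.7399
Fisher = √(L × P) = √(108.7976 × 108.7399) = 108.7688

108.77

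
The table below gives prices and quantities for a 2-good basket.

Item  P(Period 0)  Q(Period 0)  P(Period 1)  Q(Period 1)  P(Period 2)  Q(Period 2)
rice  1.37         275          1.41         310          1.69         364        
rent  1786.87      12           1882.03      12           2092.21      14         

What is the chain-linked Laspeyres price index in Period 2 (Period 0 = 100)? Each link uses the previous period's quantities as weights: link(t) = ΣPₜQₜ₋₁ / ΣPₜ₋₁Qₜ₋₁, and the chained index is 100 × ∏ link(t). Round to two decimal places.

Link Period 0→Period 1:
ΣP(Period 1)Q(Period 0) = 1.41×275 + 1882.03×12 = 387.75 + 22584.36 = 22972.11
ΣP(Period 0)Q(Period 0) = 1.37×275 + 1786.87×12 = 376.75 + 21442.44 = 21819.19
link = 22972.11/21819.19 = 1.052840
Link Period 1→Period 2:
ΣP(Period 2)Q(Period 1) = 1.69×310 + 2092.21×12 = 523.9 + 25106.52 = 25630.42
ΣP(Period 1)Q(Period 1) = 1.41×310 + 1882.03×12 = 437.1 + 22584.36 = 23021.46
link = 25630.42/23021.46 = 1.113327
Chained index = 100 × 1.052840 × 1.113327 = 117.2155

117.22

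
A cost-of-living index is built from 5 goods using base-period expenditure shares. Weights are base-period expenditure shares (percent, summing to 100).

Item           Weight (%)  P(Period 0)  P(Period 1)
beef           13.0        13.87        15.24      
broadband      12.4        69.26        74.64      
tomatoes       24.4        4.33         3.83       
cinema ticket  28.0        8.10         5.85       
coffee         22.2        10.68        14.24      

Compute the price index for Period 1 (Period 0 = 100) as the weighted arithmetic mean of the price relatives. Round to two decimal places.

beef: 13.0 × (15.24/13.87) = 13.0 × 1.098774 = 14.2841
broadband: 12.4 × (74.64/69.26) = 12.4 × 1.077678 = 13.3632
tomatoes: 24.4 × (3.83/4.33) = 24.4 × 0.884527 = 21.5824
cinema ticket: 28.0 × (5.85/8.10) = 28.0 × 0.722222 = 20.2222
coffee: 22.2 × (14.24/10.68) = 22.2 × 1.333333 = 29.6000
Index = Σ wᵢ·(p₁ᵢ/p₀ᵢ) = 14.2841 + 13.3632 + 21.5824 + 20.2222 + 29.6000 = 99.0519

99.05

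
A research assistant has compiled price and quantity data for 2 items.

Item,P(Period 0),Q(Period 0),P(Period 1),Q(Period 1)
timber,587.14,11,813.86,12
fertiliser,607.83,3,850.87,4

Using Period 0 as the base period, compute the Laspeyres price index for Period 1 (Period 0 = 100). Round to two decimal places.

Laspeyres price index uses base-period quantities as weights.
ΣP(Period 1)·Q(Period 0) = 813.86×11 + 850.87×3 = 8952.46 + 2552.61 = 11505.07
ΣP(Period 0)·Q(Period 0) = 587.14×11 + 607.83×3 = 6458.54 + 1823.49 = 8282.03
Index = 11505.07 / 8282.03 × 100 = 138.9161

138.92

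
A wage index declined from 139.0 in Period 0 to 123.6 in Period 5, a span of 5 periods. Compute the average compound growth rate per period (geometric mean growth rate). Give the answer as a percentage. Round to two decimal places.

Growth factor = (123.6/139.0)^(1/5) = (0.889209)^(1/5) = 0.976789
Growth rate = 0.976789 − 1 = -0.023211 = -2.3211%

-2.32%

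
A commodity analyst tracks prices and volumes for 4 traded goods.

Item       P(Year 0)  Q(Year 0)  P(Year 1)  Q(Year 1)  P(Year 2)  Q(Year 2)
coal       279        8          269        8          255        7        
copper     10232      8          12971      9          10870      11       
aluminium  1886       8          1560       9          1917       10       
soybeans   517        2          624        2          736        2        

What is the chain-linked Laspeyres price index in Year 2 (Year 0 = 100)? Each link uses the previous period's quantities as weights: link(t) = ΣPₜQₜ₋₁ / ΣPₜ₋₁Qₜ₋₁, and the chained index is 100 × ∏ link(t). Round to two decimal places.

Link Year 0→Year 1:
ΣP(Year 1)Q(Year 0) = 269×8 + 12971×8 + 1560×8 + 624×2 = 2152 + 103768 + 12480 + 1248 = 119648
ΣP(Year 0)Q(Year 0) = 279×8 + 10232×8 + 1886×8 + 517×2 = 2232 + 81856 + 15088 + 1034 = 100210
link = 119648/100210 = 1.193973
Link Year 1→Year 2:
ΣP(Year 2)Q(Year 1) = 255×8 + 10870×9 + 1917×9 + 736×2 = 2040 + 97830 + 17253 + 1472 = 118595
ΣP(Year 1)Q(Year 1) = 269×8 + 12971×9 + 1560×9 + 624×2 = 2152 + 116739 + 14040 + 1248 = 134179
link = 118595/134179 = 0.883857
Chained index = 100 × 1.193973 × 0.883857 = 105.5301

105.53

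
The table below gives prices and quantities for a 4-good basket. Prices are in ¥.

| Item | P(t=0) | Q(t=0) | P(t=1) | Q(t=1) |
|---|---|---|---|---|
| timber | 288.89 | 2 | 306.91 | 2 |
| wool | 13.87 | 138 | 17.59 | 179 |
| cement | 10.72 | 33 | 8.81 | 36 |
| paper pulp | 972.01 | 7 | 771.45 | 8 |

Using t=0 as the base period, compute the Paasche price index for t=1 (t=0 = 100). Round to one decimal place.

Paasche price index uses current-period quantities as weights.
ΣP(t=1)·Q(t=1) = 306.91×2 + 17.59×179 + 8.81×36 + 771.45×8 = 613.82 + 3148.61 + 317.16 + 6171.6 = 10251.19
ΣP(t=0)·Q(t=1) = 288.89×2 + 13.87×179 + 10.72×36 + 972.01×8 = 577.78 + 2482.73 + 385.92 + 7776.08 = 11222.51
Index = 10251.19 / 11222.51 × 100 = 91.3449

91.3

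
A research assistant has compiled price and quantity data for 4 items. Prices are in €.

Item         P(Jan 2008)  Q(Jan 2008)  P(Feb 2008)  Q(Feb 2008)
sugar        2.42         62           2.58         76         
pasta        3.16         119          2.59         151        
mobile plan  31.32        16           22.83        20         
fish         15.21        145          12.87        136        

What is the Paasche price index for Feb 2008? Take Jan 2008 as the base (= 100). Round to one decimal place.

Paasche price index uses current-period quantities as weights.
ΣP(Feb 2008)·Q(Feb 2008) = 2.58×76 + 2.59×151 + 22.83×20 + 12.87×136 = 196.08 + 391.09 + 456.6 + 1750.32 = 2794.09
ΣP(Jan 2008)·Q(Feb 2008) = 2.42×76 + 3.16×151 + 31.32×20 + 15.21×136 = 183.92 + 477.16 + 626.4 + 2068.56 = 3356.04
Index = 2794.09 / 3356.04 × 100 = 83.2556

83.3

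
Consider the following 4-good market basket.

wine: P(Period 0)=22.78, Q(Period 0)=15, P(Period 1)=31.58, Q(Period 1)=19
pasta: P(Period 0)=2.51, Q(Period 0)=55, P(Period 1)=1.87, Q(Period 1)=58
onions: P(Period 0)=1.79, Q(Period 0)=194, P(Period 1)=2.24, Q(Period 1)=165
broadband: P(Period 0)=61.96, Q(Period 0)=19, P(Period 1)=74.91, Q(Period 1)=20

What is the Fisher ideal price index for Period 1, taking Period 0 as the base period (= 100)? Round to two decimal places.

121.69

Laspeyres component (base-period weights):
ΣP(Period 1)Q(Period 0) = 31.58×15 + 1.87×55 + 2.24×194 + 74.91×19 = 473.7 + 102.85 + 434.56 + 1423.29 = 2434.4
ΣP(Period 0)Q(Period 0) = 22.78×15 + 2.51×55 + 1.79×194 + 61.96×19 = 341.7 + 138.05 + 347.26 + 1177.24 = 2004.25
L = 2434.4 / 2004.25 × 100 = 121.4619
Paasche component (current-period weights):
ΣP(Period 1)Q(Period 1) = 31.58×19 + 1.87×58 + 2.24×165 + 74.91×20 = 600.02 + 108.46 + 369.6 + 1498.2 = 2576.28
ΣP(Period 0)Q(Period 1) = 22.78×19 + 2.51×58 + 1.79×165 + 61.96×20 = 432.82 + 145.58 + 295.35 + 1239.2 = 2112.95
P = 2576.28 / 2112.95 × 100 = 121.9281
Fisher = √(L × P) = √(121.4619 × 121.9281) = 121.6948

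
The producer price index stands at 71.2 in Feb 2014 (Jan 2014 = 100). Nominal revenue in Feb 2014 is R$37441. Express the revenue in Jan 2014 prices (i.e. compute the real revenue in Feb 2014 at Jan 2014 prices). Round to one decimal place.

Real = Nominal ÷ (Index/100) = 37441 ÷ (71.2/100)
     = 37441 ÷ 0.712 = 52585.6742

52585.7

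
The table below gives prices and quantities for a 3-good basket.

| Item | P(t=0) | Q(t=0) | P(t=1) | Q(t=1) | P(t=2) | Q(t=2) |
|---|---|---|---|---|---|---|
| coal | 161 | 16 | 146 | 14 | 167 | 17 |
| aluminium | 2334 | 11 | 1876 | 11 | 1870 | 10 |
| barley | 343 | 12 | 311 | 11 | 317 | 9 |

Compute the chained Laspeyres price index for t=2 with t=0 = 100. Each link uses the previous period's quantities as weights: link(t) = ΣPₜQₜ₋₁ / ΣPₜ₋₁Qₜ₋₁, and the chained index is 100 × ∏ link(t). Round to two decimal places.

83.44

Link t=0→t=1:
ΣP(t=1)Q(t=0) = 146×16 + 1876×11 + 311×12 = 2336 + 20636 + 3732 = 26704
ΣP(t=0)Q(t=0) = 161×16 + 2334×11 + 343×12 = 2576 + 25674 + 4116 = 32366
link = 26704/32366 = 0.825063
Link t=1→t=2:
ΣP(t=2)Q(t=1) = 167×14 + 1870×11 + 317×11 = 2338 + 20570 + 3487 = 26395
ΣP(t=1)Q(t=1) = 146×14 + 1876×11 + 311×11 = 2044 + 20636 + 3421 = 26101
link = 26395/26101 = 1.011264
Chained index = 100 × 0.825063 × 1.011264 = 83.4357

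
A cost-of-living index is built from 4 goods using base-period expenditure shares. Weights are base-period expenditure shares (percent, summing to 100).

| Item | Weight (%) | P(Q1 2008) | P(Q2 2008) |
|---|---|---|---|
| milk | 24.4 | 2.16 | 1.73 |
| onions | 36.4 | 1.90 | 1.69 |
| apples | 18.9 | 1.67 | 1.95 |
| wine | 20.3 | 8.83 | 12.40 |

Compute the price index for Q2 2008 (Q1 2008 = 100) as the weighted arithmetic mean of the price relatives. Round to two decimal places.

102.50

milk: 24.4 × (1.73/2.16) = 24.4 × 0.800926 = 19.5426
onions: 36.4 × (1.69/1.90) = 36.4 × 0.889474 = 32.3768
apples: 18.9 × (1.95/1.67) = 18.9 × 1.167665 = 22.0689
wine: 20.3 × (12.40/8.83) = 20.3 × 1.404304 = 28.5074
Index = Σ wᵢ·(p₁ᵢ/p₀ᵢ) = 19.5426 + 32.3768 + 22.0689 + 28.5074 = 102.4957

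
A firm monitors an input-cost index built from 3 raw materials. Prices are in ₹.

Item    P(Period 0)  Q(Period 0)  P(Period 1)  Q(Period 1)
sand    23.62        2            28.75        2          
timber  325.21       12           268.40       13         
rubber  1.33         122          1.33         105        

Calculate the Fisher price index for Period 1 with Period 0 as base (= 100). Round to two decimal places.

Laspeyres component (base-period weights):
ΣP(Period 1)Q(Period 0) = 28.75×2 + 268.40×12 + 1.33×122 = 57.5 + 3220.8 + 162.26 = 3440.56
ΣP(Period 0)Q(Period 0) = 23.62×2 + 325.21×12 + 1.33×122 = 47.24 + 3902.52 + 162.26 = 4112.02
L = 3440.56 / 4112.02 × 100 = 83.6708
Paasche component (current-period weights):
ΣP(Period 1)Q(Period 1) = 28.75×2 + 268.40×13 + 1.33×105 = 57.5 + 3489.2 + 139.65 = 3686.35
ΣP(Period 0)Q(Period 1) = 23.62×2 + 325.21×13 + 1.33×105 = 47.24 + 4227.73 + 139.65 = 4414.62
P = 3686.35 / 4414.62 × 100 = 83.5032
Fisher = √(L × P) = √(83.6708 × 83.5032) = 83.5870

83.59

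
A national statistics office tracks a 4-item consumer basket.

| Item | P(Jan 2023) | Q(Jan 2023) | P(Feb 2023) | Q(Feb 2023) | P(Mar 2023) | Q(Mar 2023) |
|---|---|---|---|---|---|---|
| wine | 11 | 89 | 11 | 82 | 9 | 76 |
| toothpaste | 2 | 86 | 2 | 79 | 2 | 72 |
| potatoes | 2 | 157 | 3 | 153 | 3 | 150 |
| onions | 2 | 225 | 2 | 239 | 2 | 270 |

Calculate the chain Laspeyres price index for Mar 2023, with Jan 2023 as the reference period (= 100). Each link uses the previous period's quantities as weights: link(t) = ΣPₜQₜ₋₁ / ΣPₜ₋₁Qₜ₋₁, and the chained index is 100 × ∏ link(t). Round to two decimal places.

Link Jan 2023→Feb 2023:
ΣP(Feb 2023)Q(Jan 2023) = 11×89 + 2×86 + 3×157 + 2×225 = 979 + 172 + 471 + 450 = 2072
ΣP(Jan 2023)Q(Jan 2023) = 11×89 + 2×86 + 2×157 + 2×225 = 979 + 172 + 314 + 450 = 1915
link = 2072/1915 = 1.081984
Link Feb 2023→Mar 2023:
ΣP(Mar 2023)Q(Feb 2023) = 9×82 + 2×79 + 3×153 + 2×239 = 738 + 158 + 459 + 478 = 1833
ΣP(Feb 2023)Q(Feb 2023) = 11×82 + 2×79 + 3×153 + 2×239 = 902 + 158 + 459 + 478 = 1997
link = 1833/1997 = 0.917877
Chained index = 100 × 1.081984 × 0.917877 = 99.3128

99.31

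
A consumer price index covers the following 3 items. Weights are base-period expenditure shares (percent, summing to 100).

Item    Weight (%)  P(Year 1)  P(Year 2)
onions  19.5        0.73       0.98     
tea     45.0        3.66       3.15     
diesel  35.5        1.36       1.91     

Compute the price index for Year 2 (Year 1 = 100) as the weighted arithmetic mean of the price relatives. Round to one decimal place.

onions: 19.5 × (0.98/0.73) = 19.5 × 1.342466 = 26.1781
tea: 45.0 × (3.15/3.66) = 45.0 × 0.860656 = 38.7295
diesel: 35.5 × (1.91/1.36) = 35.5 × 1.404412 = 49.8566
Index = Σ wᵢ·(p₁ᵢ/p₀ᵢ) = 26.1781 + 38.7295 + 49.8566 = 114.7642

114.8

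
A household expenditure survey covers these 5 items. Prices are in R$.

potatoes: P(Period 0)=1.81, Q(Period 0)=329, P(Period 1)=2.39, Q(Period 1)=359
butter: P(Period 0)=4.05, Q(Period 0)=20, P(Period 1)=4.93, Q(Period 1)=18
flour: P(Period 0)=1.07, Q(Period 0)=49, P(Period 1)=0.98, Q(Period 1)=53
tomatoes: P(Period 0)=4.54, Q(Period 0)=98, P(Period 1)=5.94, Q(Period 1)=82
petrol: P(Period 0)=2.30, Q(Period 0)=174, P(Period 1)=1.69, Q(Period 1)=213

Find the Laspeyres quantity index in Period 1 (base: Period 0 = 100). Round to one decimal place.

104.3

Laspeyres quantity index uses base-period prices as weights.
ΣP(Period 0)·Q(Period 1) = 1.81×359 + 4.05×18 + 1.07×53 + 4.54×82 + 2.30×213 = 649.79 + 72.9 + 56.71 + 372.28 + 489.9 = 1641.58
ΣP(Period 0)·Q(Period 0) = 1.81×329 + 4.05×20 + 1.07×49 + 4.54×98 + 2.30×174 = 595.49 + 81 + 52.43 + 444.92 + 400.2 = 1574.04
Index = 1641.58 / 1574.04 × 100 = 104.2909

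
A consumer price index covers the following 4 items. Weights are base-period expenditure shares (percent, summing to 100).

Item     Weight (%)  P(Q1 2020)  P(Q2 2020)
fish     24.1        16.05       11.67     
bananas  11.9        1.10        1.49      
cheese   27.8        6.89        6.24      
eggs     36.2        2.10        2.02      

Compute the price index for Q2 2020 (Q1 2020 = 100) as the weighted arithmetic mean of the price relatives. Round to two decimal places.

fish: 24.1 × (11.67/16.05) = 24.1 × 0.727103 = 17.5232
bananas: 11.9 × (1.49/1.10) = 11.9 × 1.354545 = 16.1191
cheese: 27.8 × (6.24/6.89) = 27.8 × 0.905660 = 25.1774
eggs: 36.2 × (2.02/2.10) = 36.2 × 0.961905 = 34.8210
Index = Σ wᵢ·(p₁ᵢ/p₀ᵢ) = 17.5232 + 16.1191 + 25.1774 + 34.8210 = 93.6406

93.64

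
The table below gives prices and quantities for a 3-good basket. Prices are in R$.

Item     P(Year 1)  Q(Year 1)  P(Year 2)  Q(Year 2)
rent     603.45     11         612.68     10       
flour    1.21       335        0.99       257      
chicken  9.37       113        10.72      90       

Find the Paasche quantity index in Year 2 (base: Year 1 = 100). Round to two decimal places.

Paasche quantity index uses current-period prices as weights.
ΣP(Year 2)·Q(Year 2) = 612.68×10 + 0.99×257 + 10.72×90 = 6126.8 + 254.43 + 964.8 = 7346.03
ΣP(Year 2)·Q(Year 1) = 612.68×11 + 0.99×335 + 10.72×113 = 6739.48 + 331.65 + 1211.36 = 8282.49
Index = 7346.03 / 8282.49 × 100 = 88.6935

88.69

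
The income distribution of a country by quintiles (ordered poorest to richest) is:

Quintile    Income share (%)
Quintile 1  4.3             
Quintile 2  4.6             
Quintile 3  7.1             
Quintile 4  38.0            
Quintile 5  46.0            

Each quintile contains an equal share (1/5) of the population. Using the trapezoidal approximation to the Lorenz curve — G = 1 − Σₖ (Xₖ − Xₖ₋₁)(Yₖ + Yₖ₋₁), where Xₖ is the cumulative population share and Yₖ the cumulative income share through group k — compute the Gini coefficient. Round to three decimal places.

0.467

Cumulative income shares Yₖ: 0.0430, 0.0890, 0.1600, 0.5400, 1.0000
Σ (Xₖ−Xₖ₋₁)(Yₖ+Yₖ₋₁) = (1/5)(0.0430+0.0000) + (1/5)(0.0890+0.0430) + (1/5)(0.1600+0.0890) + (1/5)(0.5400+0.1600) + (1/5)(1.0000+0.5400)
  = 0.0086 + 0.0264 + 0.0498 + 0.1400 + 0.3080 = 0.5328
G = 1 − 0.5328 = 0.4672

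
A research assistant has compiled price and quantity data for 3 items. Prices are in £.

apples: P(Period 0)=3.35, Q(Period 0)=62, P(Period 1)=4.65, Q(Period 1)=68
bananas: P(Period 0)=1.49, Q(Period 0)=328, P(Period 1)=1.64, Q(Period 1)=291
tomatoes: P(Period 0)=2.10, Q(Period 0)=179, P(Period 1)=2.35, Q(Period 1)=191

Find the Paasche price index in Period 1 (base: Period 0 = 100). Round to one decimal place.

Paasche price index uses current-period quantities as weights.
ΣP(Period 1)·Q(Period 1) = 4.65×68 + 1.64×291 + 2.35×191 = 316.2 + 477.24 + 448.85 = 1242.29
ΣP(Period 0)·Q(Period 1) = 3.35×68 + 1.49×291 + 2.10×191 = 227.8 + 433.59 + 401.1 = 1062.49
Index = 1242.29 / 1062.49 × 100 = 116.9225

116.9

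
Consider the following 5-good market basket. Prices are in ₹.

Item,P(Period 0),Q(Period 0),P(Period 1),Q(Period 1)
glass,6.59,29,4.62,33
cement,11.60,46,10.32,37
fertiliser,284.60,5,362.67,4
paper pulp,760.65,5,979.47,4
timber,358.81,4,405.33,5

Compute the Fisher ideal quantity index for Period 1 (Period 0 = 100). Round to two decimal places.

89.17

Laspeyres component (base-period weights):
ΣP(Period 0)Q(Period 1) = 6.59×33 + 11.60×37 + 284.60×4 + 760.65×4 + 358.81×5 = 217.47 + 429.2 + 1138.4 + 3042.6 + 1794.05 = 6621.72
ΣP(Period 0)Q(Period 0) = 6.59×29 + 11.60×46 + 284.60×5 + 760.65×5 + 358.81×4 = 191.11 + 533.6 + 1423 + 3803.25 + 1435.24 = 7386.2
L = 6621.72 / 7386.2 × 100 = 89.6499
Paasche component (current-period weights):
ΣP(Period 1)Q(Period 1) = 4.62×33 + 10.32×37 + 362.67×4 + 979.47×4 + 405.33×5 = 152.46 + 381.84 + 1450.68 + 3917.88 + 2026.65 = 7929.51
ΣP(Period 1)Q(Period 0) = 4.62×29 + 10.32×46 + 362.67×5 + 979.47×5 + 405.33×4 = 133.98 + 474.72 + 1813.35 + 4897.35 + 1621.32 = 8940.72
P = 7929.51 / 8940.72 × 100 = 88.6898
Fisher = √(L × P) = √(89.6499 × 88.6898) = 89.1686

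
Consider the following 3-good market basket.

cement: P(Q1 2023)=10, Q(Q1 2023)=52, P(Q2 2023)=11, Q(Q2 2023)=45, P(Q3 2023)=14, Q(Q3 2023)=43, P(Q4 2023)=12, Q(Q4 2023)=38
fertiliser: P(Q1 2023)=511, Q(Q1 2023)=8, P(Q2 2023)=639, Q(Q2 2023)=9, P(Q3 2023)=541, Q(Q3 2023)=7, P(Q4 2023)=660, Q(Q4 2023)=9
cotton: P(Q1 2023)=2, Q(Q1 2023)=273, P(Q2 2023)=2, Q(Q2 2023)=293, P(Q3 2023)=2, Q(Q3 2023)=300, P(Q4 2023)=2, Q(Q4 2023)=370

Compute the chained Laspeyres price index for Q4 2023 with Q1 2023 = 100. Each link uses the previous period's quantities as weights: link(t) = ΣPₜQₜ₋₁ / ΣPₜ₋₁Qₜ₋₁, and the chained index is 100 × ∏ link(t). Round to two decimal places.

123.78

Link Q1 2023→Q2 2023:
ΣP(Q2 2023)Q(Q1 2023) = 11×52 + 639×8 + 2×273 = 572 + 5112 + 546 = 6230
ΣP(Q1 2023)Q(Q1 2023) = 10×52 + 511×8 + 2×273 = 520 + 4088 + 546 = 5154
link = 6230/5154 = 1.208770
Link Q2 2023→Q3 2023:
ΣP(Q3 2023)Q(Q2 2023) = 14×45 + 541×9 + 2×293 = 630 + 4869 + 586 = 6085
ΣP(Q2 2023)Q(Q2 2023) = 11×45 + 639×9 + 2×293 = 495 + 5751 + 586 = 6832
link = 6085/6832 = 0.890662
Link Q3 2023→Q4 2023:
ΣP(Q4 2023)Q(Q3 2023) = 12×43 + 660×7 + 2×300 = 516 + 4620 + 600 = 5736
ΣP(Q3 2023)Q(Q3 2023) = 14×43 + 541×7 + 2×300 = 602 + 3787 + 600 = 4989
link = 5736/4989 = 1.149729
Chained index = 100 × 1.208770 × 0.890662 × 1.149729 = 123.7804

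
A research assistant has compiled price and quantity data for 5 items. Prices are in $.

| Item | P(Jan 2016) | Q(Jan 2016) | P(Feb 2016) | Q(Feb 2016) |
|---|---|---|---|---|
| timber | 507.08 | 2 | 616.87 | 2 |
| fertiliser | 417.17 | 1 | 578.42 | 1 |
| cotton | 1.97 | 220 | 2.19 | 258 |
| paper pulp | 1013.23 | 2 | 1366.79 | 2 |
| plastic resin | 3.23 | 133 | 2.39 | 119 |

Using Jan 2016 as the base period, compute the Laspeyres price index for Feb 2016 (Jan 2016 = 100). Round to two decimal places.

123.71

Laspeyres price index uses base-period quantities as weights.
ΣP(Feb 2016)·Q(Jan 2016) = 616.87×2 + 578.42×1 + 2.19×220 + 1366.79×2 + 2.39×133 = 1233.74 + 578.42 + 481.8 + 2733.58 + 317.87 = 5345.41
ΣP(Jan 2016)·Q(Jan 2016) = 507.08×2 + 417.17×1 + 1.97×220 + 1013.23×2 + 3.23×133 = 1014.16 + 417.17 + 433.4 + 2026.46 + 429.59 = 4320.78
Index = 5345.41 / 4320.78 × 100 = 123.7140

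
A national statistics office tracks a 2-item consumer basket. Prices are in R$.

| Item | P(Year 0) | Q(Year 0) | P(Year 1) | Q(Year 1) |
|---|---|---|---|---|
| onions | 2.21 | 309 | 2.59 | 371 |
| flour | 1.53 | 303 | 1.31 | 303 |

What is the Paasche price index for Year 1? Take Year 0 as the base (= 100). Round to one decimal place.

105.8

Paasche price index uses current-period quantities as weights.
ΣP(Year 1)·Q(Year 1) = 2.59×371 + 1.31×303 = 960.89 + 396.93 = 1357.82
ΣP(Year 0)·Q(Year 1) = 2.21×371 + 1.53×303 = 819.91 + 463.59 = 1283.5
Index = 1357.82 / 1283.5 × 100 = 105.7904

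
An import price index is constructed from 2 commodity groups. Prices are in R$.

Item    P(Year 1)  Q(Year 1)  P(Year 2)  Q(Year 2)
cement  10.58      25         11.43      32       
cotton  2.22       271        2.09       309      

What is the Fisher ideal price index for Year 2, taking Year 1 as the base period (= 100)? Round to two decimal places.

Laspeyres component (base-period weights):
ΣP(Year 2)Q(Year 1) = 11.43×25 + 2.09×271 = 285.75 + 566.39 = 852.14
ΣP(Year 1)Q(Year 1) = 10.58×25 + 2.22×271 = 264.5 + 601.62 = 866.12
L = 852.14 / 866.12 × 100 = 98.3859
Paasche component (current-period weights):
ΣP(Year 2)Q(Year 2) = 11.43×32 + 2.09×309 = 365.76 + 645.81 = 1011.57
ΣP(Year 1)Q(Year 2) = 10.58×32 + 2.22×309 = 338.56 + 685.98 = 1024.54
P = 1011.57 / 1024.54 × 100 = 98.7341
Fisher = √(L × P) = √(98.3859 × 98.7341) = 98.5598

98.56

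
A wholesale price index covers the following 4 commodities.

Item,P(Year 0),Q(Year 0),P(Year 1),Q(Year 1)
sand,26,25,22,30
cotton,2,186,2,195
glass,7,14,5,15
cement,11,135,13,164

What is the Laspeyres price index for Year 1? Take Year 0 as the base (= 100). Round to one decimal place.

Laspeyres price index uses base-period quantities as weights.
ΣP(Year 1)·Q(Year 0) = 22×25 + 2×186 + 5×14 + 13×135 = 550 + 372 + 70 + 1755 = 2747
ΣP(Year 0)·Q(Year 0) = 26×25 + 2×186 + 7×14 + 11×135 = 650 + 372 + 98 + 1485 = 2605
Index = 2747 / 2605 × 100 = 105.4511

105.5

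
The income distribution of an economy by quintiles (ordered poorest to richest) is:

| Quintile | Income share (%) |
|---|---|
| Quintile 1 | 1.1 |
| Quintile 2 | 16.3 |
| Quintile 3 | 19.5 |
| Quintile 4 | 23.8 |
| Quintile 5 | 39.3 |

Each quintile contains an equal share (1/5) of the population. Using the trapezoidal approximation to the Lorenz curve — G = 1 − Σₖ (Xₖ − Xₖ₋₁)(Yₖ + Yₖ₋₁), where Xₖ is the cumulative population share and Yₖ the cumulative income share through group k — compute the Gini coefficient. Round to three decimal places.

Cumulative income shares Yₖ: 0.0110, 0.1740, 0.3690, 0.6070, 1.0000
Σ (Xₖ−Xₖ₋₁)(Yₖ+Yₖ₋₁) = (1/5)(0.0110+0.0000) + (1/5)(0.1740+0.0110) + (1/5)(0.3690+0.1740) + (1/5)(0.6070+0.3690) + (1/5)(1.0000+0.6070)
  = 0.0022 + 0.0370 + 0.1086 + 0.1952 + 0.3214 = 0.6644
G = 1 − 0.6644 = 0.3356

0.336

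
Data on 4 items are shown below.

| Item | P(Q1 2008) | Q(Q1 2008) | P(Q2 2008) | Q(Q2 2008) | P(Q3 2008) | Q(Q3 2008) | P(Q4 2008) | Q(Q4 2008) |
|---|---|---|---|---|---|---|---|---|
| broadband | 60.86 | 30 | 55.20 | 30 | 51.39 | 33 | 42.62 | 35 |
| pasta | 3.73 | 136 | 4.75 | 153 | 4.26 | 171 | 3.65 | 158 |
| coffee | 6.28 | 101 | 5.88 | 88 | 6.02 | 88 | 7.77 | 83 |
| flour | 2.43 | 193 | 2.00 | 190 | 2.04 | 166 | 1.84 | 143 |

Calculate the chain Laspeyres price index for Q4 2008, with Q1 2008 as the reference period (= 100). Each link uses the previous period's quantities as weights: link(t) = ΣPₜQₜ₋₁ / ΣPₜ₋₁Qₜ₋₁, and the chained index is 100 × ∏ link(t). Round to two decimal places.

Link Q1 2008→Q2 2008:
ΣP(Q2 2008)Q(Q1 2008) = 55.20×30 + 4.75×136 + 5.88×101 + 2.00×193 = 1656 + 646 + 593.88 + 386 = 3281.88
ΣP(Q1 2008)Q(Q1 2008) = 60.86×30 + 3.73×136 + 6.28×101 + 2.43×193 = 1825.8 + 507.28 + 634.28 + 468.99 = 3436.35
link = 3281.88/3436.35 = 0.955048
Link Q2 2008→Q3 2008:
ΣP(Q3 2008)Q(Q2 2008) = 51.39×30 + 4.26×153 + 6.02×88 + 2.04×190 = 1541.7 + 651.78 + 529.76 + 387.6 = 3110.84
ΣP(Q2 2008)Q(Q2 2008) = 55.20×30 + 4.75×153 + 5.88×88 + 2.00×190 = 1656 + 726.75 + 517.44 + 380 = 3280.19
link = 3110.84/3280.19 = 0.948372
Link Q3 2008→Q4 2008:
ΣP(Q4 2008)Q(Q3 2008) = 42.62×33 + 3.65×171 + 7.77×88 + 1.84×166 = 1406.46 + 624.15 + 683.76 + 305.44 = 3019.81
ΣP(Q3 2008)Q(Q3 2008) = 51.39×33 + 4.26×171 + 6.02×88 + 2.04×166 = 1695.87 + 728.46 + 529.76 + 338.64 = 3292.73
link = 3019.81/3292.73 = 0.917114
Chained index = 100 × 0.955048 × 0.948372 × 0.917114 = 83.0668

83.07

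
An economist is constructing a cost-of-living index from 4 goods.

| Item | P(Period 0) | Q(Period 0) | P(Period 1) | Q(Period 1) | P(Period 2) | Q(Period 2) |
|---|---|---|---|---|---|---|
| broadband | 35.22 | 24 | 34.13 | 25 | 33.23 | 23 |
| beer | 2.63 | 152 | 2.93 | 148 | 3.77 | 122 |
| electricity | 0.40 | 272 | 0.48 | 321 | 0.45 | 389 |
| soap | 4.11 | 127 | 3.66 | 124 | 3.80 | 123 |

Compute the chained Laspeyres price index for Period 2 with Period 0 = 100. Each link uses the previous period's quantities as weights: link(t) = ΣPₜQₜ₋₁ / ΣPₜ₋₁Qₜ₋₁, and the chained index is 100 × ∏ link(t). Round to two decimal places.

104.88

Link Period 0→Period 1:
ΣP(Period 1)Q(Period 0) = 34.13×24 + 2.93×152 + 0.48×272 + 3.66×127 = 819.12 + 445.36 + 130.56 + 464.82 = 1859.86
ΣP(Period 0)Q(Period 0) = 35.22×24 + 2.63×152 + 0.40×272 + 4.11×127 = 845.28 + 399.76 + 108.8 + 521.97 = 1875.81
link = 1859.86/1875.81 = 0.991497
Link Period 1→Period 2:
ΣP(Period 2)Q(Period 1) = 33.23×25 + 3.77×148 + 0.45×321 + 3.80×124 = 830.75 + 557.96 + 144.45 + 471.2 = 2004.36
ΣP(Period 1)Q(Period 1) = 34.13×25 + 2.93×148 + 0.48×321 + 3.66×124 = 853.25 + 433.64 + 154.08 + 453.84 = 1894.81
link = 2004.36/1894.81 = 1.057816
Chained index = 100 × 0.991497 × 1.057816 = 104.8821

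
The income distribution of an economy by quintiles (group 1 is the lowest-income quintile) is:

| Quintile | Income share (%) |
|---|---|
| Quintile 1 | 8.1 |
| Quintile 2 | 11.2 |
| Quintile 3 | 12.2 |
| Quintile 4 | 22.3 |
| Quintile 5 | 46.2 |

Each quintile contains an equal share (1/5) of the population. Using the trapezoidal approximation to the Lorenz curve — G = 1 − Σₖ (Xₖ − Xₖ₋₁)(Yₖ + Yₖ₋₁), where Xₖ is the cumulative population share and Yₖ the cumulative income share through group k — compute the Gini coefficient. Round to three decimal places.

Cumulative income shares Yₖ: 0.0810, 0.1930, 0.3150, 0.5380, 1.0000
Σ (Xₖ−Xₖ₋₁)(Yₖ+Yₖ₋₁) = (1/5)(0.0810+0.0000) + (1/5)(0.1930+0.0810) + (1/5)(0.3150+0.1930) + (1/5)(0.5380+0.3150) + (1/5)(1.0000+0.5380)
  = 0.0162 + 0.0548 + 0.1016 + 0.1706 + 0.3076 = 0.6508
G = 1 − 0.6508 = 0.3492

0.349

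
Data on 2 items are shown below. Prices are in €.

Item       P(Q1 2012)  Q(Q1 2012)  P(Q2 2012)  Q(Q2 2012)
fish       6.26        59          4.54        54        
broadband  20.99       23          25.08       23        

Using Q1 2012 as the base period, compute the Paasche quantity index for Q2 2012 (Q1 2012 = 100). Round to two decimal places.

97.31

Paasche quantity index uses current-period prices as weights.
ΣP(Q2 2012)·Q(Q2 2012) = 4.54×54 + 25.08×23 = 245.16 + 576.84 = 822
ΣP(Q2 2012)·Q(Q1 2012) = 4.54×59 + 25.08×23 = 267.86 + 576.84 = 844.7
Index = 822 / 844.7 × 100 = 97.3127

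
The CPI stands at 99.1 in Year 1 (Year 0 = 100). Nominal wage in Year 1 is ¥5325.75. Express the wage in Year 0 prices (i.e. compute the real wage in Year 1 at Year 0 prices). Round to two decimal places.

Real = Nominal ÷ (Index/100) = 5325.75 ÷ (99.1/100)
     = 5325.75 ÷ 0.991 = 5374.1171

5374.12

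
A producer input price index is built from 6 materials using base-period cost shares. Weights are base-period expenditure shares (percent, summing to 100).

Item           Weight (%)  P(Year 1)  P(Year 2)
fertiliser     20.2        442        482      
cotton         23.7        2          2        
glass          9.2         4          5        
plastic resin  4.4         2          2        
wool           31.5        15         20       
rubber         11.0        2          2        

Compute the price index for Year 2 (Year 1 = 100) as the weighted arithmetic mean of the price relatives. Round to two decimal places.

fertiliser: 20.2 × (482/442) = 20.2 × 1.090498 = 22.0281
cotton: 23.7 × (2/2) = 23.7 × 1.000000 = 23.7000
glass: 9.2 × (5/4) = 9.2 × 1.250000 = 11.5000
plastic resin: 4.4 × (2/2) = 4.4 × 1.000000 = 4.4000
wool: 31.5 × (20/15) = 31.5 × 1.333333 = 42.0000
rubber: 11.0 × (2/2) = 11.0 × 1.000000 = 11.0000
Index = Σ wᵢ·(p₁ᵢ/p₀ᵢ) = 22.0281 + 23.7000 + 11.5000 + 4.4000 + 42.0000 + 11.0000 = 114.6281

114.63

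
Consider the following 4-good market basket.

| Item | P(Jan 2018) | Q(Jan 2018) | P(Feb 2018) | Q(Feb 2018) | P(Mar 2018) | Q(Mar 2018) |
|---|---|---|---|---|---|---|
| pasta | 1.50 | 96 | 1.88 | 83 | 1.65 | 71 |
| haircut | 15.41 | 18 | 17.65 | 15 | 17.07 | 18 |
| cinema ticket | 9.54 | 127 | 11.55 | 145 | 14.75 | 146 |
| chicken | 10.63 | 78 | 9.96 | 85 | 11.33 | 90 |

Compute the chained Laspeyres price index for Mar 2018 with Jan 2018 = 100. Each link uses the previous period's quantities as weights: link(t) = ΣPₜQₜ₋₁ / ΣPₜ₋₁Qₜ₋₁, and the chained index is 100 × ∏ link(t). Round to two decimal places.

132.28

Link Jan 2018→Feb 2018:
ΣP(Feb 2018)Q(Jan 2018) = 1.88×96 + 17.65×18 + 11.55×127 + 9.96×78 = 180.48 + 317.7 + 1466.85 + 776.88 = 2741.91
ΣP(Jan 2018)Q(Jan 2018) = 1.50×96 + 15.41×18 + 9.54×127 + 10.63×78 = 144 + 277.38 + 1211.58 + 829.14 = 2462.1
link = 2741.91/2462.1 = 1.113647
Link Feb 2018→Mar 2018:
ΣP(Mar 2018)Q(Feb 2018) = 1.65×83 + 17.07×15 + 14.75×145 + 11.33×85 = 136.95 + 256.05 + 2138.75 + 963.05 = 3494.8
ΣP(Feb 2018)Q(Feb 2018) = 1.88×83 + 17.65×15 + 11.55×145 + 9.96×85 = 156.04 + 264.75 + 1674.75 + 846.6 = 2942.14
link = 3494.8/2942.14 = 1.187843
Chained index = 100 × 1.113647 × 1.187843 = 132.2838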